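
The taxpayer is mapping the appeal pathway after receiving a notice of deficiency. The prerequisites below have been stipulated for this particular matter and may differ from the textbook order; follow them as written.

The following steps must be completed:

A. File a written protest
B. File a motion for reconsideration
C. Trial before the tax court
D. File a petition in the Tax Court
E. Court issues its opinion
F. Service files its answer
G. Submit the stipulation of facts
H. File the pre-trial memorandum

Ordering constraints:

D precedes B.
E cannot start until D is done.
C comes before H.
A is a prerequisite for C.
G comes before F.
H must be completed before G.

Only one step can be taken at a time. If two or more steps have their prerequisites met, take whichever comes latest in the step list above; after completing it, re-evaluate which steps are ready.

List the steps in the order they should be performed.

D E B A C H G F

D and A have no prerequisites; D is listed later, so D is first.
E, B and A are all available; E is listed later → E.
B and A are both available; B is listed later → B.
That leaves A as the only ready step → A.
C is the only step now ready → C.
H is the only step now ready → H.
G needed H, now all done → G.
F is the only step now ready → F.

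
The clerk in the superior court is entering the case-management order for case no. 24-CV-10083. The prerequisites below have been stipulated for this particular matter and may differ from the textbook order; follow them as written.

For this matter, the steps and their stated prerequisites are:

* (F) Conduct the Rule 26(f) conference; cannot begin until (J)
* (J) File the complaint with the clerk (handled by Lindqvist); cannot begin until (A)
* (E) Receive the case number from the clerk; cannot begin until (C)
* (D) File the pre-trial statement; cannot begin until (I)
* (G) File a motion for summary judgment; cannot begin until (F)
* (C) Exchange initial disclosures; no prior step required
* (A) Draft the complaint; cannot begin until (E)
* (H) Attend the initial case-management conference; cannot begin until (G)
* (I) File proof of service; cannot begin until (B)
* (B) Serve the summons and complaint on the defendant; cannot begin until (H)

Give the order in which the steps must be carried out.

Only (C) has no prerequisites, so it is first.
Next only (E) has its prerequisites met → (E).
(A) is the only step now ready → (A).
(J) needed (A), now all done → (J).
(F) is the only step now ready → (F).
That leaves (G) as the only ready step → (G).
(H) is the only step now ready → (H).
Next only (B) has its prerequisites met → (B).
That leaves (I) as the only ready step → (I).
Next only (D) has its prerequisites met → (D).

(C) → (E) → (A) → (J) → (F) → (G) → (H) → (B) → (I) → (D)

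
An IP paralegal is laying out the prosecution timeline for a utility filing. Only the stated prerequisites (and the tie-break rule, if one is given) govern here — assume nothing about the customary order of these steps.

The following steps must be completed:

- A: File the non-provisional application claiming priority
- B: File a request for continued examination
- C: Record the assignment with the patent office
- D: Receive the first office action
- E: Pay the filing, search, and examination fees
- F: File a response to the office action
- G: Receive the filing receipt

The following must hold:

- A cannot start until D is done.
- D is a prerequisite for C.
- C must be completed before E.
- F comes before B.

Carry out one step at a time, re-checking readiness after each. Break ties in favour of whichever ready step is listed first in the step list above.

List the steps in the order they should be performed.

D, A, C, E, F, B, G

Nothing is required for D, F and G. D is listed earlier → D first.
Now A, C, F and G have their prerequisites met. A is listed earlier, so A next.
Ready: C, F and G. C is listed earlier → C.
Ready: E, F and G. E is listed earlier → E.
Now F and G have their prerequisites met. F is listed earlier, so F next.
Ready: B and G. B is listed earlier → B.
That leaves G as the only ready step → G.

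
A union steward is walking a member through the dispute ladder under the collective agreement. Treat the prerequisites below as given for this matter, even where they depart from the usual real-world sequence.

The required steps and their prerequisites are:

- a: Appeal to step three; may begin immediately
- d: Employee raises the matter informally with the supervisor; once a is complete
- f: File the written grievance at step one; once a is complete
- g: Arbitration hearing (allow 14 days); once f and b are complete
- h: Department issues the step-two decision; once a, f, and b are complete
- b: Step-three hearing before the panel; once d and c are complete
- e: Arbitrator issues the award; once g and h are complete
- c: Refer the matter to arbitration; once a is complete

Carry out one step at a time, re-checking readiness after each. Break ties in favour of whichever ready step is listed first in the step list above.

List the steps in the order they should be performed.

a → d → f → c → b → g → h → e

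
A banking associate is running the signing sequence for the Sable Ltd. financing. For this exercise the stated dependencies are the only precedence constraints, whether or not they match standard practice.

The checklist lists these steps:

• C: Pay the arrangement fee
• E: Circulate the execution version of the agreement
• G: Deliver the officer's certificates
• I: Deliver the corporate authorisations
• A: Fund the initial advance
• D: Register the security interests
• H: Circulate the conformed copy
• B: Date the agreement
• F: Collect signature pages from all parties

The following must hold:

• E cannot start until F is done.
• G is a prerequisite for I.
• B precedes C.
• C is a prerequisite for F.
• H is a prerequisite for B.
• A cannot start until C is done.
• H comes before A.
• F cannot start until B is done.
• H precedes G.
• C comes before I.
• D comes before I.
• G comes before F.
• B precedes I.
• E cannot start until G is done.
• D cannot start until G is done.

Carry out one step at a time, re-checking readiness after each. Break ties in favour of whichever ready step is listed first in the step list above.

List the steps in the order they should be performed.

Only H has no prerequisites, so it is first.
Ready: G and B. G is listed earlier → G.
Now D and B have their prerequisites met. D is listed earlier, so D next.
B is the only step now ready → B.
Next only C has its prerequisites met → C.
Now I, A and F have their prerequisites met. I is listed earlier, so I next.
Ready: A and F. A is listed earlier → A.
That leaves F as the only ready step → F.
Next only E has its prerequisites met → E.

H, G, D, B, C, I, A, F, E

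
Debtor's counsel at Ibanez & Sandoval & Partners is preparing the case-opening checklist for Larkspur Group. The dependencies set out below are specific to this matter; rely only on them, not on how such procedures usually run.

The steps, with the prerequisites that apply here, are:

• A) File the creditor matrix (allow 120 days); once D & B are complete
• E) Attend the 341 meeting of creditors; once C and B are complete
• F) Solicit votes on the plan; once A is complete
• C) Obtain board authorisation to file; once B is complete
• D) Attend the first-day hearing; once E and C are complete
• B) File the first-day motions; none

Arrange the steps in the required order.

Only B has no prerequisites, so it is first.
C is the only step now ready → C.
That leaves E as the only ready step → E.
D needed E and C, now all done → D.
Next only A has its prerequisites met → A.
That leaves F as the only ready step → F.

B → C → E → D → A → F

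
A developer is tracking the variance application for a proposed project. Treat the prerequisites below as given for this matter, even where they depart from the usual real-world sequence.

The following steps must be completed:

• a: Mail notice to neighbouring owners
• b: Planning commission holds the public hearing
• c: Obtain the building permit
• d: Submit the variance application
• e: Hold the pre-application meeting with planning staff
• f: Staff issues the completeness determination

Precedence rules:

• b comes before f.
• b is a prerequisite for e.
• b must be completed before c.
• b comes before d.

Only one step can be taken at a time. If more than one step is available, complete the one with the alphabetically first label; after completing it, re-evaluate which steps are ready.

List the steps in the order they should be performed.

a → b → c → d → e → f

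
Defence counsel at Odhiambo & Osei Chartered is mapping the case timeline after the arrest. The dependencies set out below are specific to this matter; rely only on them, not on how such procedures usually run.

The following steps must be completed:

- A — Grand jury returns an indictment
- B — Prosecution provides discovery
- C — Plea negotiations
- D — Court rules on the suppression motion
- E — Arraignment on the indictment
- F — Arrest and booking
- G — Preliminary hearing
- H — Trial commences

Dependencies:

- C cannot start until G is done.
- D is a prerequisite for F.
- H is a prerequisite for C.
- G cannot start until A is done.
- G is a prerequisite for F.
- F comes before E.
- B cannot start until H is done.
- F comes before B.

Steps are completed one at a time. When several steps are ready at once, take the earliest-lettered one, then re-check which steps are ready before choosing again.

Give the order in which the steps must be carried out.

A, D, G, F, E, H, B, C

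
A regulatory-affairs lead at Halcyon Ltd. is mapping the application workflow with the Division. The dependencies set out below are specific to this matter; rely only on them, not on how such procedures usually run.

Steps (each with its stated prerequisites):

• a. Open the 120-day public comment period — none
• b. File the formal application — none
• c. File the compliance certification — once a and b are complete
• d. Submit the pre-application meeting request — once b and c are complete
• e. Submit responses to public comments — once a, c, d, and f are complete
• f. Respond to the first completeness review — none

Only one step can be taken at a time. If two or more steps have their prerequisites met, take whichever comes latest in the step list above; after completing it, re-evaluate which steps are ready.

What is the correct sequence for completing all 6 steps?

f, b and a have no prerequisites; f is listed later, so f is first.
b and a are both available; b is listed later → b.
Next only a has its prerequisites met → a.
c needed b and a, now all done → c.
d is the only step now ready → d.
Next only e has its prerequisites met → e.

f → b → a → c → d → e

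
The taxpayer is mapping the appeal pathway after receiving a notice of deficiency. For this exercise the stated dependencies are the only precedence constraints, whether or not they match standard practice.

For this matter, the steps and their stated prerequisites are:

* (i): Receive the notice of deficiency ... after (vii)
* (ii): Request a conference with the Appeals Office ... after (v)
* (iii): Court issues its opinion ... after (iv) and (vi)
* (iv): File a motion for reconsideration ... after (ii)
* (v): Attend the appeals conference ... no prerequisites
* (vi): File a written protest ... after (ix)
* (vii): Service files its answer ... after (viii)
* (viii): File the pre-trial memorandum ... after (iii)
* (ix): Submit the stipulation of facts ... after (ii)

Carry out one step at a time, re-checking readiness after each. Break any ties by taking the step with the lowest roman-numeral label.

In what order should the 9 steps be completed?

(v), (ii), (iv), (ix), (vi), (iii), (viii), (vii), (i)

(v) has no prerequisites → (v) first.
(ii) needed (v), now all done → (ii).
Now (iv) and (ix) have their prerequisites met. (iv) has the earlier label, so (iv) next.
Next only (ix) has its prerequisites met → (ix).
That leaves (vi) as the only ready step → (vi).
(iii) is the only step now ready → (iii).
Next only (viii) has its prerequisites met → (viii).
That leaves (vii) as the only ready step → (vii).
Next only (i) has its prerequisites met → (i).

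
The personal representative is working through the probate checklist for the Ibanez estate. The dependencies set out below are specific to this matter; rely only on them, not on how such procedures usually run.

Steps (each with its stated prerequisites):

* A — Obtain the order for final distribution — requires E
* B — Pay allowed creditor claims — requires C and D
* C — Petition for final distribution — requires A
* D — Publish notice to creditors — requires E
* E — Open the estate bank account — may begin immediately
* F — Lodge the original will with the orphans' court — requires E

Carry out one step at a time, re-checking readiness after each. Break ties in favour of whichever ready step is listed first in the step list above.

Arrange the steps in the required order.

E, A, C, D, B, F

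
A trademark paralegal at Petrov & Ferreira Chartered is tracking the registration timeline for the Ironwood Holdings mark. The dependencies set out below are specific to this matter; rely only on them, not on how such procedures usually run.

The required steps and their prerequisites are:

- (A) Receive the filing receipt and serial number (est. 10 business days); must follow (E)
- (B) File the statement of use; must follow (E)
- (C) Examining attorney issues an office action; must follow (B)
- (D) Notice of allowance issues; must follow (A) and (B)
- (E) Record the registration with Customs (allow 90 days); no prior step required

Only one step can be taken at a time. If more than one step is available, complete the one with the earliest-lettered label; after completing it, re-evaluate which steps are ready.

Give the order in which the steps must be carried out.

(E) is the only step with nothing outstanding, so it goes first.
Now (A) and (B) have their prerequisites met. (A) has the earlier label, so (A) next.
That leaves (B) as the only ready step → (B).
Ready: (C) and (D). (C) has the earlier label → (C).
(D) needed (A) and (B), now all done → (D).

(E) (A) (B) (C) (D)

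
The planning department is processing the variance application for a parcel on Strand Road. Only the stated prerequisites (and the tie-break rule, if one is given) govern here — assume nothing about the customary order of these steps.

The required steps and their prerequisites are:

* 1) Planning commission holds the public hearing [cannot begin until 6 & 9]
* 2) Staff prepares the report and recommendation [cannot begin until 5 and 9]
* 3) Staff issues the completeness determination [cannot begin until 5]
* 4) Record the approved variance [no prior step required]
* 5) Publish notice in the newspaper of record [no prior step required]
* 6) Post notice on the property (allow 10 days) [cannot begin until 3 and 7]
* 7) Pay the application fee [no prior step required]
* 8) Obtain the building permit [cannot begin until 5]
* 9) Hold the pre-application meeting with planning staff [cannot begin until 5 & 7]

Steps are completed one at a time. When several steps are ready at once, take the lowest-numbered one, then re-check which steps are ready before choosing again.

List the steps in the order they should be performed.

4 → 5 → 3 → 7 → 6 → 8 → 9 → 1 → 2

4, 5 and 7 have no prerequisites; 4 has the earlier label, so 4 is first.
5 and 7 are both available; 5 has the earlier label → 5.
3 and 8 now also ready, so the ready set is {3, 7, 8}; 3 has the earlier label → 3.
7 and 8 are both available; 7 has the earlier label → 7.
6 and 9 now also ready, so the ready set is {6, 8, 9}; 6 has the earlier label → 6.
Now 8 and 9 have their prerequisites met. 8 has the earlier label, so 8 next.
That leaves 9 as the only ready step → 9.
Ready: 1 and 2. 1 has the earlier label → 1.
Next only 2 has its prerequisites met → 2.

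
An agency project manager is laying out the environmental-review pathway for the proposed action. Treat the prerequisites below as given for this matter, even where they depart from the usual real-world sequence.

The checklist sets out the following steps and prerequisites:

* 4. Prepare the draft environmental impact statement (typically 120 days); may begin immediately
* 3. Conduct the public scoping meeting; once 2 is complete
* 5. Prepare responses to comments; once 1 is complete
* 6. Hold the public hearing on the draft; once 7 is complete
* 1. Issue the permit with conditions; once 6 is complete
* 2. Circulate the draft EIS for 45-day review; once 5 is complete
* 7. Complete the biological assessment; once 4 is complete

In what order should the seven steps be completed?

Only 4 has no prerequisites, so it is first.
That leaves 7 as the only ready step → 7.
That leaves 6 as the only ready step → 6.
1 needed 6, now all done → 1.
5 needed 1, now all done → 5.
2 needed 5, now all done → 2.
That leaves 3 as the only ready step → 3.

4, 7, 6, 1, 5, 2, 3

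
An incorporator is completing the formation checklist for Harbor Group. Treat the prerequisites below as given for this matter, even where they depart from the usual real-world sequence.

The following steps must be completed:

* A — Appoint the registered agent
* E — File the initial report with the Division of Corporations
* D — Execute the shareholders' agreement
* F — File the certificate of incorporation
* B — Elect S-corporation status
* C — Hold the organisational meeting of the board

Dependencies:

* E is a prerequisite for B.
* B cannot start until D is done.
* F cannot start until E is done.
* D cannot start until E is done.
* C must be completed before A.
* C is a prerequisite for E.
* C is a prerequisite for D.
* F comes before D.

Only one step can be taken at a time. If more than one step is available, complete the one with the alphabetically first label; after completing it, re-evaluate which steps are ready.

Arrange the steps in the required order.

C A E F D B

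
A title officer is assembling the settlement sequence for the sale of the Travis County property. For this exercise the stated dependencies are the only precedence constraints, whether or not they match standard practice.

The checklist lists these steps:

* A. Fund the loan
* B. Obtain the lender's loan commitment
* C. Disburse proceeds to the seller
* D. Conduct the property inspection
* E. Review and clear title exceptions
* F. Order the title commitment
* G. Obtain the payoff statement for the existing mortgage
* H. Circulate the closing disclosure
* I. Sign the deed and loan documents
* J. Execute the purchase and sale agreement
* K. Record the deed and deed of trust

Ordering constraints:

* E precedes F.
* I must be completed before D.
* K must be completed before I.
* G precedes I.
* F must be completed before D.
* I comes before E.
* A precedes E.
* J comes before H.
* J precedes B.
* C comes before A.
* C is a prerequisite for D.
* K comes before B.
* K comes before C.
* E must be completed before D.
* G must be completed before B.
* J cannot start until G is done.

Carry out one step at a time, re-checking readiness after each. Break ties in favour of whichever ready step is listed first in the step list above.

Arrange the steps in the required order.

G J H K B C A I E F D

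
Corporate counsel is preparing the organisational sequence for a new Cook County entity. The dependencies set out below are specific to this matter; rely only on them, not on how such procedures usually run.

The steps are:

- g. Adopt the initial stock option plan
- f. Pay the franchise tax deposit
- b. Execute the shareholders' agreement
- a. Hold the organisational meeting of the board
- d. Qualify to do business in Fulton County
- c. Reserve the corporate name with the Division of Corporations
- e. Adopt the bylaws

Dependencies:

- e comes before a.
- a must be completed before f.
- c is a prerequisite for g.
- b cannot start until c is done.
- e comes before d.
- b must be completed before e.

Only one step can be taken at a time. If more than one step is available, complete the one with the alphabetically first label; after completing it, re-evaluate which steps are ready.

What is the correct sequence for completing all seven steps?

c b e a d f g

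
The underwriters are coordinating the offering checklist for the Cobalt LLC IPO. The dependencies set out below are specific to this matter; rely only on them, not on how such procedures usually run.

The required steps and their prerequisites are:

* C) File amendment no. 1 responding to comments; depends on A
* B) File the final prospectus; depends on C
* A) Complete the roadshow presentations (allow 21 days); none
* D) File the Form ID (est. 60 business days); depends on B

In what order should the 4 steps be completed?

A is the only step with nothing outstanding, so it goes first.
C needed A, now all done → C.
That leaves B as the only ready step → B.
D is the only step now ready → D.

A, C, B, D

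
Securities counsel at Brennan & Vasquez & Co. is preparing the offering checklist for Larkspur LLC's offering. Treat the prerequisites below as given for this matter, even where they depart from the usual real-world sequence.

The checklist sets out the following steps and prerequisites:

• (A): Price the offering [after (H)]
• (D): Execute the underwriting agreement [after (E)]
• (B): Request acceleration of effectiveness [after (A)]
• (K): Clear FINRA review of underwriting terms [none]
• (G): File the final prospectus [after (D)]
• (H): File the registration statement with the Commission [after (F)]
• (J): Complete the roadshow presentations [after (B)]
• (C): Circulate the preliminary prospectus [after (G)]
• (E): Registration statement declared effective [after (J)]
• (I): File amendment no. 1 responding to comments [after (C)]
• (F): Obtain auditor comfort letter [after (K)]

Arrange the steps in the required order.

(K), (F), (H), (A), (B), (J), (E), (D), (G), (C), (I)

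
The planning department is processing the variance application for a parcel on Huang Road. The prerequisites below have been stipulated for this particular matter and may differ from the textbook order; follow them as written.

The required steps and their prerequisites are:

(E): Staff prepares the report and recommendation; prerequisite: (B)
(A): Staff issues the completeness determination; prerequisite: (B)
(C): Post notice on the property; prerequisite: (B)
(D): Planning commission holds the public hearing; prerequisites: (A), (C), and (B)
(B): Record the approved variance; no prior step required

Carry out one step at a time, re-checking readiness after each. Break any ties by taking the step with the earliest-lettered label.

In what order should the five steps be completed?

(B) → (A) → (C) → (D) → (E)

Only (B) has no prerequisites, so it is first.
(A), (C) and (E) are all available; (A) has the earlier label → (A).
(C) and (E) are both available; (C) has the earlier label → (C).
(D) now also ready, so the ready set is {(D), (E)}; (D) has the earlier label → (D).
(E) is the only step now ready → (E).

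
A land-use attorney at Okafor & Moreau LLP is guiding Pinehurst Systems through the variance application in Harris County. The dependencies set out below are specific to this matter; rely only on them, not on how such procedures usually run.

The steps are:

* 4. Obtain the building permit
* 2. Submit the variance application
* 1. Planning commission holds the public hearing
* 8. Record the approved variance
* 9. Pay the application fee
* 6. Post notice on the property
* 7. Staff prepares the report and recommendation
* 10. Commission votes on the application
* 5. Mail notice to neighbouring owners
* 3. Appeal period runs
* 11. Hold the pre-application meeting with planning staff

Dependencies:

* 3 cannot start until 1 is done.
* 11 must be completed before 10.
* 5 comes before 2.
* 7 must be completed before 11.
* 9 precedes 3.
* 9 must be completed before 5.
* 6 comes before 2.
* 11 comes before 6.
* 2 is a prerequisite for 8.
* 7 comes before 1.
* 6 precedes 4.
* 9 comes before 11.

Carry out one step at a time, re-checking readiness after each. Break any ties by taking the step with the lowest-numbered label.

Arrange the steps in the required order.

7, 1, 9, 3, 5, 11, 6, 2, 4, 8, 10

7 and 9 have no prerequisites; 7 has the earlier label, so 7 is first.
1 now also ready, so the ready set is {1, 9}; 1 has the earlier label → 1.
Next only 9 has its prerequisites met → 9.
Now 3, 5 and 11 have their prerequisites met. 3 has the earlier label, so 3 next.
Ready: 5 and 11. 5 has the earlier label → 5.
11 is the only step now ready → 11.
6 and 10 are both available; 6 has the earlier label → 6.
Ready: 2, 4 and 10. 2 has the earlier label → 2.
4, 8 and 10 are all available; 4 has the earlier label → 4.
Now 8 and 10 have their prerequisites met. 8 has the earlier label, so 8 next.
10 needed 11, now all done → 10.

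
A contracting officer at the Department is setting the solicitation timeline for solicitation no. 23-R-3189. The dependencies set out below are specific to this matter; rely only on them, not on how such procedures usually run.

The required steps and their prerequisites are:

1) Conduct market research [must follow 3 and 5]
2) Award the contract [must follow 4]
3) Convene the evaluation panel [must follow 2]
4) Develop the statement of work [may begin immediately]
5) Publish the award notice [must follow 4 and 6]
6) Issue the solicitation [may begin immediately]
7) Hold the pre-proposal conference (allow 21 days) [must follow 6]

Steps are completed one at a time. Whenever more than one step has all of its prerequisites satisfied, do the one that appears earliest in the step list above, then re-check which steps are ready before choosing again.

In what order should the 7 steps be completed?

4 → 2 → 3 → 6 → 5 → 1 → 7

Nothing is required for 4 and 6. 4 is listed earlier → 4 first.
Ready: 2 and 6. 2 is listed earlier → 2.
3 now also ready, so the ready set is {3, 6}; 3 is listed earlier → 3.
Next only 6 has its prerequisites met → 6.
Ready: 5 and 7. 5 is listed earlier → 5.
Now 1 and 7 have their prerequisites met. 1 is listed earlier, so 1 next.
That leaves 7 as the only ready step → 7.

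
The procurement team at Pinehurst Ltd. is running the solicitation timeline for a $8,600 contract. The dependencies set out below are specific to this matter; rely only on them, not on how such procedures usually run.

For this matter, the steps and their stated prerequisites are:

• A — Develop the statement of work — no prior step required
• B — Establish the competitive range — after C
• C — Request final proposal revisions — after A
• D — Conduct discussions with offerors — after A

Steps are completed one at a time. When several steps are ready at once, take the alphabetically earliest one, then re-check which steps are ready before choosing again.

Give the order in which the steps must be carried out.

A, C, B, D

A is the only step with nothing outstanding, so it goes first.
Now C and D have their prerequisites met. C has the earlier label, so C next.
Ready: B and D. B has the earlier label → B.
Next only D has its prerequisites met → D.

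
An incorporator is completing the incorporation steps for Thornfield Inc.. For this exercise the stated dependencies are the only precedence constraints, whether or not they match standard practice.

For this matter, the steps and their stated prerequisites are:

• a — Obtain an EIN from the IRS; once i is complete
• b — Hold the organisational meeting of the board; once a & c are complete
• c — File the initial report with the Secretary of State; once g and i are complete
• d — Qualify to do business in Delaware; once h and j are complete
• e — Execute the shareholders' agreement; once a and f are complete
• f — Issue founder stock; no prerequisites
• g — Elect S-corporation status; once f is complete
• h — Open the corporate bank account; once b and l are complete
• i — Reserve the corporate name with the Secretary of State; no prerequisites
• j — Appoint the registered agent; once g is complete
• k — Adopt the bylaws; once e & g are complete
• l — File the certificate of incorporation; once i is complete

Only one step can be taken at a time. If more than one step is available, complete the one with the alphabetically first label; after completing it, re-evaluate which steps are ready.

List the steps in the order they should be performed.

Nothing is required for f and i. f has the earlier label → f first.
Now g and i have their prerequisites met. g has the earlier label, so g next.
Now i and j have their prerequisites met. i has the earlier label, so i next.
a, c and l now also ready, so the ready set is {a, c, j, l}; a has the earlier label → a.
e now also ready, so the ready set is {c, e, j, l}; c has the earlier label → c.
b now also ready, so the ready set is {b, e, j, l}; b has the earlier label → b.
Ready: e, j and l. e has the earlier label → e.
j, k and l are all available; j has the earlier label → j.
k and l are both available; k has the earlier label → k.
l is the only step now ready → l.
Next only h has its prerequisites met → h.
d is the only step now ready → d.

f, g, i, a, c, b, e, j, k, l, h, d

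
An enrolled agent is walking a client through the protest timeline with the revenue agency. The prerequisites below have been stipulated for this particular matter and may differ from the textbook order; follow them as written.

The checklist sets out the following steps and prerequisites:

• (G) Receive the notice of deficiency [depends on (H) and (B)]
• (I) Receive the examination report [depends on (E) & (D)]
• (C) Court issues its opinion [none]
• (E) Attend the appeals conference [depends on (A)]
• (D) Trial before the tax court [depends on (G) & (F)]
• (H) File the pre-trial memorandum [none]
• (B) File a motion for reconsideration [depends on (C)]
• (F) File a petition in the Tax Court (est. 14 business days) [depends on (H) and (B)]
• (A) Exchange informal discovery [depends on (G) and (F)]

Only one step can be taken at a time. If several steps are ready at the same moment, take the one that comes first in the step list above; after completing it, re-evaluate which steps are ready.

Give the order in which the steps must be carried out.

(C) → (H) → (B) → (G) → (F) → (D) → (A) → (E) → (I)

(C) and (H) have no prerequisites; (C) is listed earlier, so (C) is first.
(B) now also ready, so the ready set is {(H), (B)}; (H) is listed earlier → (H).
(B) is the only step now ready → (B).
Ready: (G) and (F). (G) is listed earlier → (G).
That leaves (F) as the only ready step → (F).
Ready: (D) and (A). (D) is listed earlier → (D).
Next only (A) has its prerequisites met → (A).
(E) needed (A), now all done → (E).
Next only (I) has its prerequisites met → (I).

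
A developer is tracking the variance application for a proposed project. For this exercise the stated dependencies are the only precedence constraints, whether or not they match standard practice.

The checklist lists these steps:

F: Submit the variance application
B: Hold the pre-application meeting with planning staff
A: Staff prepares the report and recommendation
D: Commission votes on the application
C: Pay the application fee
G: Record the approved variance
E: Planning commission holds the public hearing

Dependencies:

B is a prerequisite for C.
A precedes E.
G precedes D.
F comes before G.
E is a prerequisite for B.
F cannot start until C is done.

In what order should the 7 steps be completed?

A, E, B, C, F, G, D

A has no prerequisites → A first.
Next only E has its prerequisites met → E.
B needed E, now all done → B.
That leaves C as the only ready step → C.
F needed C, now all done → F.
G needed F, now all done → G.
D is the only step now ready → D.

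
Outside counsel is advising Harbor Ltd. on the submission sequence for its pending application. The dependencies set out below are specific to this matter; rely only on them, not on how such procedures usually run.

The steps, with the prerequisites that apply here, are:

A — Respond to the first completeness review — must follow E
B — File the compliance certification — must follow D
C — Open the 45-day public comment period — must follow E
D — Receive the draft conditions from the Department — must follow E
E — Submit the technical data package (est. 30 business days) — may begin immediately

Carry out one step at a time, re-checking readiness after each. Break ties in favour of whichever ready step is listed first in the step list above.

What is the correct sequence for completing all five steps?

E → A → C → D → B

E is the only step with nothing outstanding, so it goes first.
A, C and D are all available; A is listed earlier → A.
C and D are both available; C is listed earlier → C.
D needed E, now all done → D.
B needed D, now all done → B.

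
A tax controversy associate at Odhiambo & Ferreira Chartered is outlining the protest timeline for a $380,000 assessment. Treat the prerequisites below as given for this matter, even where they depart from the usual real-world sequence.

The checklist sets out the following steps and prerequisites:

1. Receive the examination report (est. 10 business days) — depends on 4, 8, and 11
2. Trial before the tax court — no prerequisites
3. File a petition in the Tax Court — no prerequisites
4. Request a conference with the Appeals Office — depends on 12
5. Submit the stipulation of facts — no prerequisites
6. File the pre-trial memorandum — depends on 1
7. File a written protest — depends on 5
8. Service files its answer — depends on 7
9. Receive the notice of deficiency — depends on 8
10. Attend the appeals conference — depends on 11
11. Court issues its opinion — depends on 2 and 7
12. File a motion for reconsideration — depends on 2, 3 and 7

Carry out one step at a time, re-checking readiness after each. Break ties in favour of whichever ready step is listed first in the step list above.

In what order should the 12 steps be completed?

Nothing is required for 2, 3 and 5. 2 is listed earlier → 2 first.
3 and 5 are both available; 3 is listed earlier → 3.
Next only 5 has its prerequisites met → 5.
7 needed 5, now all done → 7.
Now 8, 11 and 12 have their prerequisites met. 8 is listed earlier, so 8 next.
9 now also ready, so the ready set is {9, 11, 12}; 9 is listed earlier → 9.
11 and 12 are both available; 11 is listed earlier → 11.
10 now also ready, so the ready set is {10, 12}; 10 is listed earlier → 10.
12 needed 2, 3 and 7, now all done → 12.
Next only 4 has its prerequisites met → 4.
1 needed 4, 8 and 11, now all done → 1.
6 needed 1, now all done → 6.

2, 3, 5, 7, 8, 9, 11, 10, 12, 4, 1, 6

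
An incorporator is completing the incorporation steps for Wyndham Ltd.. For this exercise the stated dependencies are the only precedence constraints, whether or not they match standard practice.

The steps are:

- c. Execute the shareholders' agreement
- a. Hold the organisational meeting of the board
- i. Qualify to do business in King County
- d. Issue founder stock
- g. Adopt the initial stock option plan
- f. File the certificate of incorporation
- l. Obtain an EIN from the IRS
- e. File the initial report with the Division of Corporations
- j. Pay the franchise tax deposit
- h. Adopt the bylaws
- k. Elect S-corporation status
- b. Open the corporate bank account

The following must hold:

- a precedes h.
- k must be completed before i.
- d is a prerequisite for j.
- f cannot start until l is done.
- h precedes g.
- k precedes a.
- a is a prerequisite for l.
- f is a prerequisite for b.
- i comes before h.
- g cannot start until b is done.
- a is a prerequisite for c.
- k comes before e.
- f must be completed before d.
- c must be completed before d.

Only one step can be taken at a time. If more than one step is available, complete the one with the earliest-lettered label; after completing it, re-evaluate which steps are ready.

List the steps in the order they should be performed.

k, a, c, e, i, h, l, f, b, d, g, j

k is the only step with nothing outstanding, so it goes first.
Now a, e and i have their prerequisites met. a has the earlier label, so a next.
c and l now also ready, so the ready set is {c, e, i, l}; c has the earlier label → c.
Now e, i and l have their prerequisites met. e has the earlier label, so e next.
Now i and l have their prerequisites met. i has the earlier label, so i next.
Now h and l have their prerequisites met. h has the earlier label, so h next.
l is the only step now ready → l.
f is the only step now ready → f.
Ready: b and d. b has the earlier label → b.
Ready: d and g. d has the earlier label → d.
g and j are both available; g has the earlier label → g.
j needed d, now all done → j.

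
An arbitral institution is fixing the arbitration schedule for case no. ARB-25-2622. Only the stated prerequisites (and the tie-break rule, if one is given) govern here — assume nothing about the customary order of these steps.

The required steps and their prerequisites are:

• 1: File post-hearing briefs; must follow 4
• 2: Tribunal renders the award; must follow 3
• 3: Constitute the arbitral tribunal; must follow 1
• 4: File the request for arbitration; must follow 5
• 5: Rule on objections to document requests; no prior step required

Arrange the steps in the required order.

5, 4, 1, 3, 2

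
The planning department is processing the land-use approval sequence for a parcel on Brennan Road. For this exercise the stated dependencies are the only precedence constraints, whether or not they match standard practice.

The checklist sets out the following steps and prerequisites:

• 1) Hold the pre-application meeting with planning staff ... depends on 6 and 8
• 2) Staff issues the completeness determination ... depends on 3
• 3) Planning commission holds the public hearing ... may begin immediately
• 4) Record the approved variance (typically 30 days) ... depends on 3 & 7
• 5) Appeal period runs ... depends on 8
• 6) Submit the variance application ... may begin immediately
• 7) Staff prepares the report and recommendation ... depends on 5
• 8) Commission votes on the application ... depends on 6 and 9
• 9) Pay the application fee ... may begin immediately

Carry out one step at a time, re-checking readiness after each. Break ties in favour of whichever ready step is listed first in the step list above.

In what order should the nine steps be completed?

3 2 6 9 8 1 5 7 4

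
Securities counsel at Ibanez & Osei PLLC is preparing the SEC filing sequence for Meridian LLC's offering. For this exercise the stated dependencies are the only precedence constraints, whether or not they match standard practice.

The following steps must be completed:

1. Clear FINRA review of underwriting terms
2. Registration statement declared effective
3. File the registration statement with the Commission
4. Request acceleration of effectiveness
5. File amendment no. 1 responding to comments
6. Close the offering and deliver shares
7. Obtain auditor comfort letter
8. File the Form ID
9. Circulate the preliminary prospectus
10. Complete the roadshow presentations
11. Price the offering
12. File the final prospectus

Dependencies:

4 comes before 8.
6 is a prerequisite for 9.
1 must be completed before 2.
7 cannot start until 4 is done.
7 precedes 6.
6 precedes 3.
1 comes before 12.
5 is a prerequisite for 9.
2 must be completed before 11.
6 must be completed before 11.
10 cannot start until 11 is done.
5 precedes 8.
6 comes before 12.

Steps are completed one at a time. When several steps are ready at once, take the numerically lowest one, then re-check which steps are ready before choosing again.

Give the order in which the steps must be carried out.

1 → 2 → 4 → 5 → 7 → 6 → 3 → 8 → 9 → 11 → 10 → 12

1, 4 and 5 have no prerequisites; 1 has the earlier label, so 1 is first.
2, 4 and 5 are all available; 2 has the earlier label → 2.
Ready: 4 and 5. 4 has the earlier label → 4.
Ready: 5 and 7. 5 has the earlier label → 5.
8 now also ready, so the ready set is {7, 8}; 7 has the earlier label → 7.
Ready: 6 and 8. 6 has the earlier label → 6.
Now 3, 8, 9, 11 and 12 have their prerequisites met. 3 has the earlier label, so 3 next.
8, 9, 11 and 12 are all available; 8 has the earlier label → 8.
Ready: 9, 11 and 12. 9 has the earlier label → 9.
11 and 12 are both available; 11 has the earlier label → 11.
Ready: 10 and 12. 10 has the earlier label → 10.
That leaves 12 as the only ready step → 12.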